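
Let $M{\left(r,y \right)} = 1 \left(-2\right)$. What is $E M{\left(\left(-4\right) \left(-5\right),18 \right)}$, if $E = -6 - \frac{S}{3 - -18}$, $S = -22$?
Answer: $\frac{208}{21} \approx 9.9048$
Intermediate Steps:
$M{\left(r,y \right)} = -2$
$E = - \frac{104}{21}$ ($E = -6 - - \frac{22}{3 - -18} = -6 - - \frac{22}{3 + 18} = -6 - - \frac{22}{21} = -6 + \frac{22}{21} = - \frac{104}{21} \approx -4.9524$)
$E M{\left(\left(-4\right) \left(-5\right),18 \right)} = \left(- \frac{104}{21}\right) \left(-2\right) = \frac{208}{21}$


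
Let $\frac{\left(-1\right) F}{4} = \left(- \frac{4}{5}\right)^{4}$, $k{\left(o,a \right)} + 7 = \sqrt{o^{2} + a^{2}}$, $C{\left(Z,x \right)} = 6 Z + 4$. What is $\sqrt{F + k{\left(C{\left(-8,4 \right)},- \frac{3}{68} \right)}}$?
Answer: $\frac{\sqrt{-6241244 + 10625 \sqrt{8952073}}}{850} \approx 5.9466$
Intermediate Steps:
$C{\left(Z,x \right)} = 4 + 6 Z$
$k{\left(o,a \right)} = -7 + \sqrt{a^{2} + o^{2}}$ ($k{\left(o,a \right)} = -7 + \sqrt{o^{2} + a^{2}} = -7 + \sqrt{a^{2} + o^{2}}$)
$F = - \frac{1024}{625}$ ($F = - 4 \left(- \frac{4}{5}\right)^{4} = \left(-4\right) \frac{256}{625} = - \frac{1024}{625} \approx -1.6384$)
$\sqrt{F + k{\left(C{\left(-8,4 \right)},- \frac{3}{68} \right)}} = \sqrt{- \frac{1024}{625} - \left(7 - \sqrt{\left(- \frac{3}{68}\right)^{2} + \left(4 + 6 \left(-8\right)\right)^{2}}\right)} = \sqrt{- \frac{1024}{625} - \left(7 - \sqrt{\left(\left(-3\right) \frac{1}{68}\right)^{2} + \left(4 - 48\right)^{2}}\right)} = \sqrt{- \frac{1024}{625} - \left(7 - \sqrt{\left(- \frac{3}{68}\right)^{2} + \left(-44\right)^{2}}\right)} = \sqrt{- \frac{1024}{625} - \left(7 - \sqrt{\frac{9}{4624} + 1936}\right)} = \sqrt{- \frac{1024}{625} - \left(7 - \sqrt{\frac{8952073}{4624}}\right)} = \sqrt{- \frac{1024}{625} - \left(7 - \frac{\sqrt{8952073}}{68}\right)} = \sqrt{- \frac{5399}{625} + \frac{\sqrt{8952073}}{68}}$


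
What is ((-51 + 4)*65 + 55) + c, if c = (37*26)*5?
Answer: 1810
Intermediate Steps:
c = 4810 (c = 962*5 = 4810)
((-51 + 4)*65 + 55) + c = ((-51 + 4)*65 + 55) + 4810 = (-47*65 + 55) + 4810 = (-3055 + 55) + 4810 = -3000 + 4810 = 1810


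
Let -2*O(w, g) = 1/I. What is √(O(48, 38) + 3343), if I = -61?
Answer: √49757334/122 ≈ 57.819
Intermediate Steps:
O(w, g) = 1/122 (O(w, g) = -½/(-61) = -½*(-1/61) = 1/122)
√(O(48, 38) + 3343) = √(1/122 + 3343) = √(407847/122) = √49757334/122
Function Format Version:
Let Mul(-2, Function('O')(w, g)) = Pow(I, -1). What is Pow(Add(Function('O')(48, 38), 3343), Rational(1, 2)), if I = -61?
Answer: Mul(Rational(1, 122), Pow(49757334, Rational(1, 2))) ≈ 57.819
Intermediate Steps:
Function('O')(w, g) = Rational(1, 122) (Function('O')(w, g) = Mul(Rational(-1, 2), Pow(-61, -1)) = Mul(Rational(-1, 2), Rational(-1, 61)) = Rational(1, 122))
Pow(Add(Function('O')(48, 38), 3343), Rational(1, 2)) = Pow(Add(Rational(1, 122), 3343), Rational(1, 2)) = Pow(Rational(407847, 122), Rational(1, 2)) = Mul(Rational(1, 122), Pow(49757334, Rational(1, 2)))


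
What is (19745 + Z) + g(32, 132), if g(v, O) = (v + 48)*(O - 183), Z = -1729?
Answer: 13936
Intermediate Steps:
g(v, O) = (-183 + O)*(48 + v) (g(v, O) = (48 + v)*(-183 + O) = (-183 + O)*(48 + v))
(19745 + Z) + g(32, 132) = (19745 - 1729) + (-8784 - 183*32 + 48*132 + 132*32) = 18016 + (-8784 - 5856 + 6336 + 4224) = 18016 - 4080 = 13936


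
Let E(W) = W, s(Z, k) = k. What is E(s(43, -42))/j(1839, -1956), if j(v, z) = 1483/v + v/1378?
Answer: -106433964/5425495 ≈ -19.617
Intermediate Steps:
j(v, z) = 1483/v + v/1378 (j(v, z) = 1483/v + v*(1/1378) = 1483/v + v/1378)
E(s(43, -42))/j(1839, -1956) = -42/(1483/1839 + (1/1378)*1839) = -42/(1483*(1/1839) + 1839/1378) = -42/(1483/1839 + 1839/1378) = -42/5425495/2534142 = -42*2534142/5425495 = -106433964/5425495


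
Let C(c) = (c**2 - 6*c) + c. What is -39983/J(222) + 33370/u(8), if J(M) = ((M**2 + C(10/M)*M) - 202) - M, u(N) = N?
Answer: 22595227537/5417960 ≈ 4170.4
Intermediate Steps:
C(c) = c**2 - 5*c
J(M) = -252 + M**2 - M + 100/M (J(M) = ((M**2 + ((10/M)*(-5 + 10/M))*M) - 202) - M = ((M**2 + (10*(-5 + 10/M)/M)*M) - 202) - M = ((M**2 + (-50 + 100/M)) - 202) - M = ((-50 + M**2 + 100/M) - 202) - M = (-252 + M**2 + 100/M) - M = -252 + M**2 - M + 100/M)
-39983/J(222) + 33370/u(8) = -39983/(-252 + 222**2 - 1*222 + 100/222) + 33370/8 = -39983/(-252 + 49284 - 222 + 100*(1/222)) + 33370*(1/8) = -39983/(-252 + 49284 - 222 + 50/111) + 16685/4 = -39983/5417960/111 + 16685/4 = -39983*111/5417960 + 16685/4 = -4438113/5417960 + 16685/4 = 22595227537/5417960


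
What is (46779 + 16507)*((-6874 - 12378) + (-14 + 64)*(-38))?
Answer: -1338625472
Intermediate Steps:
(46779 + 16507)*((-6874 - 12378) + (-14 + 64)*(-38)) = 63286*(-19252 + 50*(-38)) = 63286*(-19252 - 1900) = 63286*(-21152) = -1338625472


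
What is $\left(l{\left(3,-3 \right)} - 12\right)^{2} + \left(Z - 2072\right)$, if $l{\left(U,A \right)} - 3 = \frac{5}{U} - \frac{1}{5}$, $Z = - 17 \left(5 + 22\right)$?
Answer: $- \frac{556706}{225} \approx -2474.3$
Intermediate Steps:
$Z = -459$ ($Z = \left(-17\right) 27 = -459$)
$l{\left(U,A \right)} = \frac{14}{5} + \frac{5}{U}$ ($l{\left(U,A \right)} = 3 + \left(\frac{5}{U} - \frac{1}{5}\right) = 3 - \left(\frac{1}{5} - \frac{5}{U}\right) = \frac{14}{5} + \frac{5}{U}$)
$\left(l{\left(3,-3 \right)} - 12\right)^{2} + \left(Z - 2072\right) = \left(\left(\frac{14}{5} + \frac{5}{3}\right) - 12\right)^{2} - 2531 = \left(\frac{67}{15} - 12\right)^{2} - 2531 = \left(- \frac{113}{15}\right)^{2} - 2531 = \frac{12769}{225} - 2531 = - \frac{556706}{225}$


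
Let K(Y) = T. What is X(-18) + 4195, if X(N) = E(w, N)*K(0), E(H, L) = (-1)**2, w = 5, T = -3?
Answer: 4192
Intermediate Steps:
K(Y) = -3
E(H, L) = 1
X(N) = -3 (X(N) = 1*(-3) = -3)
X(-18) + 4195 = -3 + 4195 = 4192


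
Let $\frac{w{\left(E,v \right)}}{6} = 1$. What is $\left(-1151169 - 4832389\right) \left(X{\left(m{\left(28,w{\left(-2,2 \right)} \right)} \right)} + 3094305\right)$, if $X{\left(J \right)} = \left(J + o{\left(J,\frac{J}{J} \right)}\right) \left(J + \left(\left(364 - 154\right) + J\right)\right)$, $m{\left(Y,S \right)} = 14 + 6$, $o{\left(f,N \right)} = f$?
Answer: $-18574789017190$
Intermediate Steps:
$w{\left(E,v \right)} = 6$ ($w{\left(E,v \right)} = 6 \cdot 1 = 6$)
$m{\left(Y,S \right)} = 20$
$X{\left(J \right)} = 2 J \left(210 + 2 J\right)$ ($X{\left(J \right)} = \left(J + J\right) \left(J + \left(\left(364 - 154\right) + J\right)\right) = 2 J \left(J + \left(210 + J\right)\right) = 2 J \left(210 + 2 J\right)$)
$\left(-1151169 - 4832389\right) \left(X{\left(m{\left(28,w{\left(-2,2 \right)} \right)} \right)} + 3094305\right) = \left(-1151169 - 4832389\right) \left(4 \cdot 20 \left(105 + 20\right) + 3094305\right) = - 5983558 \left(4 \cdot 20 \cdot 125 + 3094305\right) = - 5983558 \left(10000 + 3094305\right) = \left(-5983558\right) 3104305 = -18574789017190$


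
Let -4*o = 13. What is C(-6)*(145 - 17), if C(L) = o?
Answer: -416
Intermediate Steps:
o = -13/4 (o = -¼*13 = -13/4 ≈ -3.2500)
C(L) = -13/4
C(-6)*(145 - 17) = -13*(145 - 17)/4 = -13/4*128 = -416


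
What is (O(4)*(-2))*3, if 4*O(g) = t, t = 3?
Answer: -9/2 ≈ -4.5000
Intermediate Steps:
O(g) = ¾ (O(g) = (¼)*3 = ¾)
(O(4)*(-2))*3 = ((¾)*(-2))*3 = -3/2*3 = -9/2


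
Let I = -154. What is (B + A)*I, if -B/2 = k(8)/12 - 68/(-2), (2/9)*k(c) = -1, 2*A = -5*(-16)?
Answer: 8393/2 ≈ 4196.5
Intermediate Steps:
A = 40 (A = (-5*(-16))/2 = (1/2)*80 = 40)
k(c) = -9/2 (k(c) = (9/2)*(-1) = -9/2)
B = -269/4 (B = -2*(-9/2/12 - 68/(-2)) = -2*(-9/2*1/12 - 68*(-1/2)) = -2*(-3/8 + 34) = -2*269/8 = -269/4 ≈ -67.250)
(B + A)*I = (-269/4 + 40)*(-154) = -109/4*(-154) = 8393/2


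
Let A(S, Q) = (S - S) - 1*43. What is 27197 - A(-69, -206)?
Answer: 27240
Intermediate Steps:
A(S, Q) = -43 (A(S, Q) = 0 - 43 = -43)
27197 - A(-69, -206) = 27197 - 1*(-43) = 27197 + 43 = 27240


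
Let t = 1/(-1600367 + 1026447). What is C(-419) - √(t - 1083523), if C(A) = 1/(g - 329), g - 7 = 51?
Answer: -1/271 - I*√22305957508175070/143480 ≈ -0.00369 - 1040.9*I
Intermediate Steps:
g = 58 (g = 7 + 51 = 58)
t = -1/573920 (t = 1/(-573920) = -1/573920 ≈ -1.7424e-6)
C(A) = -1/271 (C(A) = 1/(58 - 329) = 1/(-271) = -1/271)
C(-419) - √(t - 1083523) = -1/271 - √(-1/573920 - 1083523) = -1/271 - √(-621855520161/573920) = -1/271 - I*√22305957508175070/143480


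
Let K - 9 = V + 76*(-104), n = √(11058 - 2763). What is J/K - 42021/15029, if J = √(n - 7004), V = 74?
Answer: -6003/2147 - I*√(7004 - √8295)/7821 ≈ -2.796 - 0.010631*I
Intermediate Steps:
n = √8295 ≈ 91.077
J = √(-7004 + √8295) (J = √(√8295 - 7004) = √(-7004 + √8295) ≈ 83.144*I)
K = -7821 (K = 9 + (74 + 76*(-104)) = 9 + (74 - 7904) = 9 - 7830 = -7821)
J/K - 42021/15029 = √(-7004 + √8295)/(-7821) - 42021/15029 = √(-7004 + √8295)*(-1/7821) - 42021*1/15029 = -√(-7004 + √8295)/7821 - 6003/2147 = -6003/2147 - √(-7004 + √8295)/7821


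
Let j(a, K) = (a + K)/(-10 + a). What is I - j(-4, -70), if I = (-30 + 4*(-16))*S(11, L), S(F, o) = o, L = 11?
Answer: -7275/7 ≈ -1039.3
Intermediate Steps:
j(a, K) = (K + a)/(-10 + a)
I = -1034 (I = (-30 + 4*(-16))*11 = (-30 - 64)*11 = -94*11 = -1034)
I - j(-4, -70) = -1034 - (-70 - 4)/(-10 - 4) = -1034 - (-74)/(-14) = -1034 - (-1)*(-74)/14 = -1034 - 1*37/7 = -1034 - 37/7 = -7275/7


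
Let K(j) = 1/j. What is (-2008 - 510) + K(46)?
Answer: -115827/46 ≈ -2518.0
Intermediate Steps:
(-2008 - 510) + K(46) = (-2008 - 510) + 1/46 = -2518 + 1/46 = -115827/46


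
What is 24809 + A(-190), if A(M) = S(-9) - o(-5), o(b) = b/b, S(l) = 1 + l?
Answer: 24800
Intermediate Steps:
o(b) = 1
A(M) = -9 (A(M) = (1 - 9) - 1*1 = -8 - 1 = -9)
24809 + A(-190) = 24809 - 9 = 24800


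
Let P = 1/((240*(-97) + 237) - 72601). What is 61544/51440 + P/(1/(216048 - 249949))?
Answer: 476886361/307495460 ≈ 1.5509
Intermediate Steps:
P = -1/95644 (P = 1/((-23280 + 237) - 72601) = 1/(-23043 - 72601) = 1/(-95644) = -1/95644 ≈ -1.0455e-5)
61544/51440 + P/(1/(216048 - 249949)) = 61544/51440 - 1/(95644*(1/(216048 - 249949))) = 61544*(1/51440) - 1/(95644*(1/(-33901))) = 7693/6430 - 1/(95644*(-1/33901)) = 7693/6430 - 1/95644*(-33901) = 7693/6430 + 33901/95644 = 476886361/307495460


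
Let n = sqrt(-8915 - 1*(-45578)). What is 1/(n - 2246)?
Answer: -2246/5007853 - 11*sqrt(303)/5007853 ≈ -0.00048673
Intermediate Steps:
n = 11*sqrt(303) (n = sqrt(-8915 + 45578) = sqrt(36663) = 11*sqrt(303) ≈ 191.48)
1/(n - 2246) = 1/(11*sqrt(303) - 2246) = 1/(-2246 + 11*sqrt(303))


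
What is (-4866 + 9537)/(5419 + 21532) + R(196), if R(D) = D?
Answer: 5287067/26951 ≈ 196.17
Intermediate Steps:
(-4866 + 9537)/(5419 + 21532) + R(196) = (-4866 + 9537)/(5419 + 21532) + 196 = 4671/26951 + 196 = 5287067/26951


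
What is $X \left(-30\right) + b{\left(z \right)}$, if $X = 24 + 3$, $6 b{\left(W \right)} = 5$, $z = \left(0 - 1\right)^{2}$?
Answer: $- \frac{4855}{6} \approx -809.17$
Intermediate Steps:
$z = 1$ ($z = \left(-1\right)^{2} = 1$)
$b{\left(W \right)} = \frac{5}{6}$ ($b{\left(W \right)} = \frac{1}{6} \cdot 5 = \frac{5}{6}$)
$X = 27$
$X \left(-30\right) + b{\left(z \right)} = 27 \left(-30\right) + \frac{5}{6} = -810 + \frac{5}{6} = - \frac{4855}{6}$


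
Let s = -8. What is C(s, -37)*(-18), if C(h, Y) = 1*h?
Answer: 144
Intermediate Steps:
C(h, Y) = h
C(s, -37)*(-18) = -8*(-18) = 144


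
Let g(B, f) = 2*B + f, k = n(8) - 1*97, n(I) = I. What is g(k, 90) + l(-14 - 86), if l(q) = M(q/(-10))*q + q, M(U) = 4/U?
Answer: -228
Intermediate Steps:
l(q) = -40 + q (l(q) = (4/((q/(-10))))*q + q = (4/((q*(-1/10))))*q + q = (4/((-q/10)))*q + q = (4*(-10/q))*q + q = (-40/q)*q + q = -40 + q)
k = -89 (k = 8 - 1*97 = 8 - 97 = -89)
g(B, f) = f + 2*B
g(k, 90) + l(-14 - 86) = (90 + 2*(-89)) + (-40 + (-14 - 86)) = (90 - 178) + (-40 - 100) = -88 - 140 = -228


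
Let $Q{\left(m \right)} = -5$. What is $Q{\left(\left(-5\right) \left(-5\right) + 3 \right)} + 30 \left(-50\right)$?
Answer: $-1505$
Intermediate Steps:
$Q{\left(\left(-5\right) \left(-5\right) + 3 \right)} + 30 \left(-50\right) = -5 + 30 \left(-50\right) = -5 - 1500 = -1505$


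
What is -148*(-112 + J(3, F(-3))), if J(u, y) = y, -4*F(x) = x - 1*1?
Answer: 16428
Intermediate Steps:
F(x) = ¼ - x/4 (F(x) = -(x - 1*1)/4 = -(x - 1)/4 = -(-1 + x)/4 = ¼ - x/4)
-148*(-112 + J(3, F(-3))) = -148*(-112 + (¼ - ¼*(-3))) = -148*(-112 + (¼ + ¾)) = -148*(-112 + 1) = -148*(-111) = 16428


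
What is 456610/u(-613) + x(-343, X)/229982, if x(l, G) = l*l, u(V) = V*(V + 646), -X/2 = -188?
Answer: -9330196309/422936898 ≈ -22.060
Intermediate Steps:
X = 376 (X = -2*(-188) = 376)
u(V) = V*(646 + V)
x(l, G) = l²
456610/u(-613) + x(-343, X)/229982 = 456610/((-613*(646 - 613))) + (-343)²/229982 = 456610/((-613*33)) + 117649*(1/229982) = 456610/(-20229) + 117649/229982 = 456610*(-1/20229) + 117649/229982 = -41510/1839 + 117649/229982 = -9330196309/422936898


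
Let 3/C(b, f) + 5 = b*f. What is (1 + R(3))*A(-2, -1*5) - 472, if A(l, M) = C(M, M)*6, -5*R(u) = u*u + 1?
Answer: -4729/10 ≈ -472.90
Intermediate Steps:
C(b, f) = 3/(-5 + b*f)
R(u) = -1/5 - u**2/5 (R(u) = -(u*u + 1)/5 = -(u**2 + 1)/5 = -(1 + u**2)/5 = -1/5 - u**2/5)
A(l, M) = 18/(-5 + M**2) (A(l, M) = (3/(-5 + M*M))*6 = (3/(-5 + M**2))*6 = 18/(-5 + M**2))
(1 + R(3))*A(-2, -1*5) - 472 = (1 + (-1/5 - 1/5*3**2))*(18/(-5 + (-1*5)**2)) - 472 = (1 + (-1/5 - 1/5*9))*(18/(-5 + (-5)**2)) - 472 = (1 + (-1/5 - 9/5))*(18/(-5 + 25)) - 472 = (1 - 2)*(18/20) - 472 = -18/20 - 472 = -1*9/10 - 472 = -9/10 - 472 = -4729/10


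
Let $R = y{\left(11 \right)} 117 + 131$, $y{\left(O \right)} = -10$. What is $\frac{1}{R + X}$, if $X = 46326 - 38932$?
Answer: $\frac{1}{6355} \approx 0.00015736$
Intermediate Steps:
$X = 7394$
$R = -1039$ ($R = \left(-10\right) 117 + 131 = -1170 + 131 = -1039$)
$\frac{1}{R + X} = \frac{1}{-1039 + 7394} = \frac{1}{6355}$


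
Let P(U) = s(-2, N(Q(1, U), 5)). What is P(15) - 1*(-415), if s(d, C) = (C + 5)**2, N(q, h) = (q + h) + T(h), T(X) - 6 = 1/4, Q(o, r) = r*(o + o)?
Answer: 40865/16 ≈ 2554.1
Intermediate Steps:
Q(o, r) = 2*o*r (Q(o, r) = r*(2*o) = 2*o*r)
T(X) = 25/4 (T(X) = 6 + 1/4 = 25/4)
N(q, h) = 25/4 + h + q (N(q, h) = (q + h) + 25/4 = (h + q) + 25/4 = 25/4 + h + q)
s(d, C) = (5 + C)**2
P(U) = (65/4 + 2*U)**2 (P(U) = (5 + (25/4 + 5 + 2*1*U))**2 = (5 + (25/4 + 5 + 2*U))**2 = (5 + (45/4 + 2*U))**2 = (65/4 + 2*U)**2)
P(15) - 1*(-415) = (65 + 8*15)**2/16 - 1*(-415) = (65 + 120)**2/16 + 415 = (1/16)*185**2 + 415 = (1/16)*34225 + 415 = 34225/16 + 415 = 40865/16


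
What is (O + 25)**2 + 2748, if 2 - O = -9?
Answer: 4044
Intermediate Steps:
O = 11 (O = 2 - 1*(-9) = 2 + 9 = 11)
(O + 25)**2 + 2748 = (11 + 25)**2 + 2748 = 36**2 + 2748 = 1296 + 2748 = 4044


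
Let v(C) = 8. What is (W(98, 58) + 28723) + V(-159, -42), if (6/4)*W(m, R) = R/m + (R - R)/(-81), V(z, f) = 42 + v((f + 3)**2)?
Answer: 4229689/147 ≈ 28773.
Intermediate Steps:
V(z, f) = 50 (V(z, f) = 42 + 8 = 50)
W(m, R) = 2*R/(3*m) (W(m, R) = 2*(R/m + (R - R)/(-81))/3 = 2*(R/m + 0*(-1/81))/3 = 2*(R/m + 0)/3 = 2*(R/m)/3 = 2*R/(3*m))
(W(98, 58) + 28723) + V(-159, -42) = ((2/3)*58/98 + 28723) + 50 = ((2/3)*58*(1/98) + 28723) + 50 = (58/147 + 28723) + 50 = 4222339/147 + 50 = 4229689/147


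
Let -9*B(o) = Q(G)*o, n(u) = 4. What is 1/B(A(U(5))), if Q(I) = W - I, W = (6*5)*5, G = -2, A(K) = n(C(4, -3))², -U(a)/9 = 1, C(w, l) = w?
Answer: -9/2432 ≈ -0.0037007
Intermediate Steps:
U(a) = -9 (U(a) = -9*1 = -9)
A(K) = 16 (A(K) = 4² = 16)
W = 150 (W = 30*5 = 150)
Q(I) = 150 - I
B(o) = -152*o/9 (B(o) = -(150 - 1*(-2))*o/9 = -(150 + 2)*o/9 = -152*o/9)
1/B(A(U(5))) = 1/(-152/9*16) = 1/(-2432/9) = -9/2432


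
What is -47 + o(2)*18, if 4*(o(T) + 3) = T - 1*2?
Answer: -101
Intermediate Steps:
o(T) = -7/2 + T/4 (o(T) = -3 + (T - 1*2)/4 = -3 + (T - 2)/4 = -3 + (-2 + T)/4 = -3 + (-1/2 + T/4) = -7/2 + T/4)
-47 + o(2)*18 = -47 + (-7/2 + (1/4)*2)*18 = -47 + (-7/2 + 1/2)*18 = -47 - 3*18 = -47 - 54 = -101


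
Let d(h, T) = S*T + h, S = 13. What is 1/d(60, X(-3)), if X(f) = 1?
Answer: 1/73 ≈ 0.013699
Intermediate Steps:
d(h, T) = h + 13*T (d(h, T) = 13*T + h = h + 13*T)
1/d(60, X(-3)) = 1/(60 + 13*1) = 1/(60 + 13) = 1/73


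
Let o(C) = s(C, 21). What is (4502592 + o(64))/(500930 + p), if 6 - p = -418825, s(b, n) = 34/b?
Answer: 144082961/29432352 ≈ 4.8954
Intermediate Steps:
p = 418831 (p = 6 - 1*(-418825) = 6 + 418825 = 418831)
o(C) = 34/C
(4502592 + o(64))/(500930 + p) = (4502592 + 34/64)/(500930 + 418831) = (4502592 + 34*(1/64))/919761 = (4502592 + 17/32)*(1/919761) = (144082961/32)*(1/919761) = 144082961/29432352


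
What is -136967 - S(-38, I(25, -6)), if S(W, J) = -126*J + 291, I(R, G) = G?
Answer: -138014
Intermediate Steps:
S(W, J) = 291 - 126*J
-136967 - S(-38, I(25, -6)) = -136967 - (291 - 126*(-6)) = -136967 - (291 + 756) = -136967 - 1*1047 = -136967 - 1047 = -138014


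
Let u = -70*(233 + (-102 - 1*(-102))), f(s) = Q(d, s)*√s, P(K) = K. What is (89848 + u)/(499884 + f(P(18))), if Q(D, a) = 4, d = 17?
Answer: 1531686233/10411833882 - 36769*√2/10411833882 ≈ 0.14711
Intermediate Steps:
f(s) = 4*√s
u = -16310 (u = -70*(233 + (-102 + 102)) = -70*(233 + 0) = -70*233 = -16310)
(89848 + u)/(499884 + f(P(18))) = (89848 - 16310)/(499884 + 4*√18) = 73538/(499884 + 4*(3*√2)) = 73538/(499884 + 12*√2)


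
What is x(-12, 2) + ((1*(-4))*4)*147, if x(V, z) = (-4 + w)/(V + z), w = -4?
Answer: -11756/5 ≈ -2351.2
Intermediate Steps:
x(V, z) = -8/(V + z) (x(V, z) = (-4 - 4)/(V + z) = -8/(V + z))
x(-12, 2) + ((1*(-4))*4)*147 = -8/(-12 + 2) + ((1*(-4))*4)*147 = -8/(-10) - 4*4*147 = -8*(-⅒) - 16*147 = ⅘ - 2352 = -11756/5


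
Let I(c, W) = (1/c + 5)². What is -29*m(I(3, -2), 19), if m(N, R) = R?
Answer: -551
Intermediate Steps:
I(c, W) = (5 + 1/c)²
-29*m(I(3, -2), 19) = -29*19 = -551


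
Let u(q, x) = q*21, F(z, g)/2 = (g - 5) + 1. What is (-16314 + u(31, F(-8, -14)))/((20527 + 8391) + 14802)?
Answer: -15663/43720 ≈ -0.35826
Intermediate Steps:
F(z, g) = -8 + 2*g (F(z, g) = 2*((g - 5) + 1) = 2*((-5 + g) + 1) = 2*(-4 + g) = -8 + 2*g)
u(q, x) = 21*q
(-16314 + u(31, F(-8, -14)))/((20527 + 8391) + 14802) = (-16314 + 21*31)/((20527 + 8391) + 14802) = (-16314 + 651)/(28918 + 14802) = -15663/43720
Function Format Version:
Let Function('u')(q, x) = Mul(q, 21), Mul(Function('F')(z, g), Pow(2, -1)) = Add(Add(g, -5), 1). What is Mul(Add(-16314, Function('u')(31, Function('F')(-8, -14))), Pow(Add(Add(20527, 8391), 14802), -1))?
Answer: Rational(-15663, 43720) ≈ -0.35826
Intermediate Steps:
Function('F')(z, g) = Add(-8, Mul(2, g)) (Function('F')(z, g) = Mul(2, Add(Add(g, -5), 1)) = Mul(2, Add(Add(-5, g), 1)) = Mul(2, Add(-4, g)) = Add(-8, Mul(2, g)))
Function('u')(q, x) = Mul(21, q)
Mul(Add(-16314, Function('u')(31, Function('F')(-8, -14))), Pow(Add(Add(20527, 8391), 14802), -1)) = Mul(Add(-16314, Mul(21, 31)), Pow(Add(Add(20527, 8391), 14802), -1)) = Mul(Add(-16314, 651), Pow(Add(28918, 14802), -1)) = Mul(-15663, Pow(43720, -1)) = Mul(-15663, Rational(1, 43720)) = Rational(-15663, 43720)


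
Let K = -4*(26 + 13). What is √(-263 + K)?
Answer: I*√419 ≈ 20.469*I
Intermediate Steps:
K = -156 (K = -4*39 = -156)
√(-263 + K) = √(-263 - 156) = √(-419) = I*√419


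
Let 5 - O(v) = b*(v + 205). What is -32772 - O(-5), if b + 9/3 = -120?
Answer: -57377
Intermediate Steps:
b = -123 (b = -3 - 120 = -123)
O(v) = 25220 + 123*v (O(v) = 5 - (-123)*(v + 205) = 5 - (-123)*(205 + v) = 5 - (-25215 - 123*v) = 5 + (25215 + 123*v) = 25220 + 123*v)
-32772 - O(-5) = -32772 - (25220 + 123*(-5)) = -32772 - (25220 - 615) = -32772 - 1*24605 = -32772 - 24605 = -57377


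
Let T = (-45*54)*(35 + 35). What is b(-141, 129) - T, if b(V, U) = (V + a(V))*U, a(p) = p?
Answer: 133722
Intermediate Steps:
b(V, U) = 2*U*V (b(V, U) = (V + V)*U = (2*V)*U = 2*U*V)
T = -170100 (T = -2430*70 = -170100)
b(-141, 129) - T = 2*129*(-141) - 1*(-170100) = -36378 + 170100 = 133722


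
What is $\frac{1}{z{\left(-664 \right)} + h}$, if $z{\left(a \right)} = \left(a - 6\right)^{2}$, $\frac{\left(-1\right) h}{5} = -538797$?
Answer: $\frac{1}{3142885} \approx 3.1818 \cdot 10^{-7}$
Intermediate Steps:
$h = 2693985$ ($h = \left(-5\right) \left(-538797\right) = 2693985$)
$z{\left(a \right)} = \left(-6 + a\right)^{2}$
$\frac{1}{z{\left(-664 \right)} + h} = \frac{1}{\left(-6 - 664\right)^{2} + 2693985} = \frac{1}{\left(-670\right)^{2} + 2693985} = \frac{1}{448900 + 2693985} = \frac{1}{3142885}$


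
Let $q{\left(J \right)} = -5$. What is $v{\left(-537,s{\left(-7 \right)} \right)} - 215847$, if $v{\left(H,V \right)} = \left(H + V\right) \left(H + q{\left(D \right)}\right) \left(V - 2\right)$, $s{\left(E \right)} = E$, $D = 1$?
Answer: $-2869479$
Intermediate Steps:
$v{\left(H,V \right)} = \left(-5 + H\right) \left(-2 + V\right) \left(H + V\right)$ ($v{\left(H,V \right)} = \left(H + V\right) \left(H - 5\right) \left(V - 2\right) = \left(H + V\right) \left(-5 + H\right) \left(-2 + V\right) = \left(-5 + H\right) \left(-2 + V\right) \left(H + V\right)$)
$v{\left(-537,s{\left(-7 \right)} \right)} - 215847 = \left(- 5 \left(-7\right)^{2} - 2 \left(-537\right)^{2} + 10 \left(-537\right) + 10 \left(-7\right) - 537 \left(-7\right)^{2} - 7 \left(-537\right)^{2} - \left(-3759\right) \left(-7\right)\right) - 215847 = \left(\left(-5\right) 49 - 576738 - 5370 - 70 - 26313 - 2018583 - 26313\right) - 215847 = \left(-245 - 576738 - 5370 - 70 - 26313 - 2018583 - 26313\right) - 215847 = -2653632 - 215847 = -2869479$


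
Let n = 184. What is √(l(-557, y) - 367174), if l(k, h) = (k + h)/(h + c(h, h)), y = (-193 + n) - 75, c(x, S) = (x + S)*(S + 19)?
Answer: I*√1197588129605/1806 ≈ 605.95*I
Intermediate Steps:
c(x, S) = (19 + S)*(S + x) (c(x, S) = (S + x)*(19 + S) = (19 + S)*(S + x))
y = -84 (y = (-193 + 184) - 75 = -9 - 75 = -84)
l(k, h) = (h + k)/(2*h² + 39*h) (l(k, h) = (k + h)/(h + (h² + 19*h + 19*h + h*h)) = (h + k)/(h + (h² + 19*h + 19*h + h²)) = (h + k)/(h + (2*h² + 38*h)) = (h + k)/(2*h² + 39*h))
√(l(-557, y) - 367174) = √((-84 - 557)/((-84)*(39 + 2*(-84))) - 367174) = √(-1/84*(-641)/(39 - 168) - 367174) = √(-1/84*(-641)/(-129) - 367174) = √(-1/84*(-1/129)*(-641) - 367174) = √(-641/10836 - 367174) = √(-3978698105/10836) = I*√1197588129605/1806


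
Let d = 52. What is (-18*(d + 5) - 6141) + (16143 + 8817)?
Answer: 17793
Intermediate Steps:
(-18*(d + 5) - 6141) + (16143 + 8817) = (-18*(52 + 5) - 6141) + (16143 + 8817) = (-18*57 - 6141) + 24960 = (-1026 - 6141) + 24960 = -7167 + 24960 = 17793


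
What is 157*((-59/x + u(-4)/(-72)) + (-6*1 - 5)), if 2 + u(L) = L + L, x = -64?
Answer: -898825/576 ≈ -1560.5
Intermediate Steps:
u(L) = -2 + 2*L (u(L) = -2 + (L + L) = -2 + 2*L)
157*((-59/x + u(-4)/(-72)) + (-6*1 - 5)) = 157*((-59/(-64) + (-2 + 2*(-4))/(-72)) + (-6*1 - 5)) = 157*((-59*(-1/64) + (-2 - 8)*(-1/72)) + (-6 - 5)) = 157*((59/64 - 10*(-1/72)) - 11) = 157*((59/64 + 5/36) - 11) = 157*(611/576 - 11) = 157*(-5725/576) = -898825/576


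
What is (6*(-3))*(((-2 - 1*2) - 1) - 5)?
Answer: 180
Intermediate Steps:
(6*(-3))*(((-2 - 1*2) - 1) - 5) = -18*(((-2 - 2) - 1) - 5) = -18*((-4 - 1) - 5) = -18*(-5 - 5) = -18*(-10) = 180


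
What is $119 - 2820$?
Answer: $-2701$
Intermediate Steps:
$119 - 2820 = -2701$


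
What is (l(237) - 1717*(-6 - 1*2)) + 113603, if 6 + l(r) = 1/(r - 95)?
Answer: 18081287/142 ≈ 1.2733e+5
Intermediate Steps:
l(r) = -6 + 1/(-95 + r) (l(r) = -6 + 1/(r - 95) = -6 + 1/(-95 + r))
(l(237) - 1717*(-6 - 1*2)) + 113603 = ((571 - 6*237)/(-95 + 237) - 1717*(-6 - 1*2)) + 113603 = ((571 - 1422)/142 - 1717*(-6 - 2)) + 113603 = ((1/142)*(-851) - 1717*(-8)) + 113603 = (-851/142 + 13736) + 113603 = 1949661/142 + 113603 = 18081287/142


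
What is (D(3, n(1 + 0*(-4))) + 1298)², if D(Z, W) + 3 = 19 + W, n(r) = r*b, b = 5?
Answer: 1739761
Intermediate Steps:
n(r) = 5*r (n(r) = r*5 = 5*r)
D(Z, W) = 16 + W (D(Z, W) = -3 + (19 + W) = 16 + W)
(D(3, n(1 + 0*(-4))) + 1298)² = ((16 + 5*(1 + 0*(-4))) + 1298)² = ((16 + 5*(1 + 0)) + 1298)² = ((16 + 5*1) + 1298)² = ((16 + 5) + 1298)² = (21 + 1298)² = 1319² = 1739761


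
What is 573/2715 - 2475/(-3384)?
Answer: 320691/340280 ≈ 0.94243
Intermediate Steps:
573/2715 - 2475/(-3384) = 573*(1/2715) - 2475*(-1/3384) = 191/905 + 275/376 = 320691/340280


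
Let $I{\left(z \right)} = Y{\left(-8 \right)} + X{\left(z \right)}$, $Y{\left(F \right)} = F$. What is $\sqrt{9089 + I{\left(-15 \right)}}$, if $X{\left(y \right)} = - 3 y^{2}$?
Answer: $3 \sqrt{934} \approx 91.684$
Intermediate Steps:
$I{\left(z \right)} = -8 - 3 z^{2}$
$\sqrt{9089 + I{\left(-15 \right)}} = \sqrt{9089 - \left(8 + 3 \left(-15\right)^{2}\right)} = \sqrt{9089 - 683} = \sqrt{8406} = 3 \sqrt{934}$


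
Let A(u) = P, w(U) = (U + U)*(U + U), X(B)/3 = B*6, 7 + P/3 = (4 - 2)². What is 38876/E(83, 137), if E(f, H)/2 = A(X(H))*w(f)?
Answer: -9719/124002 ≈ -0.078378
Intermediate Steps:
P = -9 (P = -21 + 3*(4 - 2)² = -21 + 3*2² = -21 + 3*4 = -21 + 12 = -9)
X(B) = 18*B (X(B) = 3*(B*6) = 3*(6*B) = 18*B)
w(U) = 4*U² (w(U) = (2*U)*(2*U) = 4*U²)
A(u) = -9
E(f, H) = -72*f² (E(f, H) = 2*(-36*f²) = -72*f²)
38876/E(83, 137) = 38876/((-72*83²)) = 38876/((-72*6889)) = 38876/(-496008) = 38876*(-1/496008) = -9719/124002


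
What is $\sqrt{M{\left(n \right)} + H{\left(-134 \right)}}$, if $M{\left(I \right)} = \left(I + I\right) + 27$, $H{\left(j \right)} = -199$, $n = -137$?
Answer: $i \sqrt{446} \approx 21.119 i$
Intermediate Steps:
$M{\left(I \right)} = 27 + 2 I$ ($M{\left(I \right)} = 2 I + 27 = 27 + 2 I$)
$\sqrt{M{\left(n \right)} + H{\left(-134 \right)}} = \sqrt{\left(27 + 2 \left(-137\right)\right) - 199} = \sqrt{\left(27 - 274\right) - 199} = \sqrt{-247 - 199} = \sqrt{-446} = i \sqrt{446}$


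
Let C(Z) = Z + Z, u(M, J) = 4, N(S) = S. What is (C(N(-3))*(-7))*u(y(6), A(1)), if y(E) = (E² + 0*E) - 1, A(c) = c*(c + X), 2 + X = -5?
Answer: 168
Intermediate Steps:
X = -7 (X = -2 - 5 = -7)
A(c) = c*(-7 + c) (A(c) = c*(c - 7) = c*(-7 + c))
y(E) = -1 + E² (y(E) = (E² + 0) - 1 = E² - 1 = -1 + E²)
C(Z) = 2*Z
(C(N(-3))*(-7))*u(y(6), A(1)) = ((2*(-3))*(-7))*4 = -6*(-7)*4 = 42*4 = 168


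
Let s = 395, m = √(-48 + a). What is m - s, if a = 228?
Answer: -395 + 6*√5 ≈ -381.58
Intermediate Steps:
m = 6*√5 (m = √(-48 + 228) = √180 = 6*√5 ≈ 13.416)
m - s = 6*√5 - 1*395 = 6*√5 - 395 = -395 + 6*√5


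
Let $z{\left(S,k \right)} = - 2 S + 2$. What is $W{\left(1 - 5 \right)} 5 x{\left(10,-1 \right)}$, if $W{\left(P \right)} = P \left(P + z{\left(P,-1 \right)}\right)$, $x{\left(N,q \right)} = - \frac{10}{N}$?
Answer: $120$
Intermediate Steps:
$z{\left(S,k \right)} = 2 - 2 S$
$W{\left(P \right)} = P \left(2 - P\right)$ ($W{\left(P \right)} = P \left(P - \left(-2 + 2 P\right)\right) = P \left(2 - P\right)$)
$W{\left(1 - 5 \right)} 5 x{\left(10,-1 \right)} = \left(1 - 5\right) \left(2 - \left(1 - 5\right)\right) 5 \left(- \frac{10}{10}\right) = \left(1 - 5\right) \left(2 - \left(1 - 5\right)\right) 5 \left(\left(-10\right) \frac{1}{10}\right) = - 4 \left(2 - -4\right) 5 \left(-1\right) = - 4 \left(2 + 4\right) 5 \left(-1\right) = \left(-4\right) 6 \cdot 5 \left(-1\right) = \left(-24\right) 5 \left(-1\right) = \left(-120\right) \left(-1\right) = 120$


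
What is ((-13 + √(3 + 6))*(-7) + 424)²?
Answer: 244036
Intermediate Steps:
((-13 + √(3 + 6))*(-7) + 424)² = ((-13 + √9)*(-7) + 424)² = ((-13 + 3)*(-7) + 424)² = (-10*(-7) + 424)² = (70 + 424)² = 494² = 244036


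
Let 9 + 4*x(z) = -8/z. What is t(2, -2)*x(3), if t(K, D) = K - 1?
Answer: -35/12 ≈ -2.9167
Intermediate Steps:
t(K, D) = -1 + K
x(z) = -9/4 - 2/z (x(z) = -9/4 + (-8/z)/4 = -9/4 - 2/z)
t(2, -2)*x(3) = (-1 + 2)*(-9/4 - 2/3) = 1*(-9/4 - 2*⅓) = 1*(-9/4 - ⅔) = 1*(-35/12) = -35/12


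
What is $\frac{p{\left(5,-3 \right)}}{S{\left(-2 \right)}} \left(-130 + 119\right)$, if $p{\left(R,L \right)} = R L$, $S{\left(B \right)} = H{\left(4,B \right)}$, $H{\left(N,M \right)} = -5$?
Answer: $-33$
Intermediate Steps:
$S{\left(B \right)} = -5$
$p{\left(R,L \right)} = L R$
$\frac{p{\left(5,-3 \right)}}{S{\left(-2 \right)}} \left(-130 + 119\right) = \frac{\left(-3\right) 5}{-5} \left(-130 + 119\right) = \left(-15\right) \left(- \frac{1}{5}\right) \left(-11\right) = 3 \left(-11\right) = -33$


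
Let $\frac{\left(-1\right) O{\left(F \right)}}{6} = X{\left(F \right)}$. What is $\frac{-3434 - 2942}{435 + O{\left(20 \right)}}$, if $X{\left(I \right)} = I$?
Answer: $- \frac{6376}{315} \approx -20.241$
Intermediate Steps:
$O{\left(F \right)} = - 6 F$
$\frac{-3434 - 2942}{435 + O{\left(20 \right)}} = \frac{-3434 - 2942}{435 - 120} = - \frac{6376}{435 - 120} = - \frac{6376}{315}$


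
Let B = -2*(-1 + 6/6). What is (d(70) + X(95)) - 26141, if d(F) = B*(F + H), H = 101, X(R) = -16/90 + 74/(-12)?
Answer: -2353261/90 ≈ -26147.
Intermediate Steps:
X(R) = -571/90 (X(R) = -16*1/90 + 74*(-1/12) = -8/45 - 37/6 = -571/90)
B = 0 (B = -2*(-1 + 6*(⅙)) = -2*(-1 + 1) = -2*0 = 0)
d(F) = 0 (d(F) = 0*(F + 101) = 0*(101 + F) = 0)
(d(70) + X(95)) - 26141 = (0 - 571/90) - 26141 = -571/90 - 26141 = -2353261/90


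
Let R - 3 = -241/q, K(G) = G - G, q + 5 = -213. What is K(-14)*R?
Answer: 0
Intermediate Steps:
q = -218 (q = -5 - 213 = -218)
K(G) = 0
R = 895/218 (R = 3 - 241/(-218) = 3 - 241*(-1/218) = 3 + 241/218 = 895/218 ≈ 4.1055)
K(-14)*R = 0*(895/218) = 0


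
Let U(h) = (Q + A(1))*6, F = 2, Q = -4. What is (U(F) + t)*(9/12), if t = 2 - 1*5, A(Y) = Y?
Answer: -63/4 ≈ -15.750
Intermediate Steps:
U(h) = -18 (U(h) = (-4 + 1)*6 = -3*6 = -18)
t = -3 (t = 2 - 5 = -3)
(U(F) + t)*(9/12) = (-18 - 3)*(9/12) = -189/12 = -21*¾ = -63/4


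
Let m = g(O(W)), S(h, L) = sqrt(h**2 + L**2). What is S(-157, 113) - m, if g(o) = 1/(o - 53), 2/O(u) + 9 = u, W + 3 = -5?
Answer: 17/903 + sqrt(37418) ≈ 193.46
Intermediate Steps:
W = -8 (W = -3 - 5 = -8)
O(u) = 2/(-9 + u)
S(h, L) = sqrt(L**2 + h**2)
g(o) = 1/(-53 + o)
m = -17/903 (m = 1/(-53 + 2/(-9 - 8)) = 1/(-53 + 2/(-17)) = 1/(-53 + 2*(-1/17)) = 1/(-53 - 2/17) = 1/(-903/17) = -17/903 ≈ -0.018826)
S(-157, 113) - m = sqrt(113**2 + (-157)**2) - 1*(-17/903) = sqrt(12769 + 24649) + 17/903 = sqrt(37418) + 17/903 = 17/903 + sqrt(37418)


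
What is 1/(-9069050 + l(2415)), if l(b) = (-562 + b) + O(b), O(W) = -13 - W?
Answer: -1/9069625 ≈ -1.1026e-7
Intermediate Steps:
l(b) = -575 (l(b) = (-562 + b) + (-13 - b) = -575)
1/(-9069050 + l(2415)) = 1/(-9069050 - 575) = 1/(-9069625) = -1/9069625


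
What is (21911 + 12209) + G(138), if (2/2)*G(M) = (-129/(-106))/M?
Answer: 166369163/4876 ≈ 34120.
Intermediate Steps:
G(M) = 129/(106*M) (G(M) = (-129/(-106))/M = (-129*(-1/106))/M = 129/(106*M))
(21911 + 12209) + G(138) = (21911 + 12209) + (129/106)/138 = 34120 + (129/106)*(1/138) = 34120 + 43/4876 = 166369163/4876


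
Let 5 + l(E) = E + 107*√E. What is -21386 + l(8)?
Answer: -21383 + 214*√2 ≈ -21080.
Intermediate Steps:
l(E) = -5 + E + 107*√E (l(E) = -5 + (E + 107*√E) = -5 + E + 107*√E)
-21386 + l(8) = -21386 + (-5 + 8 + 107*√8) = -21386 + (-5 + 8 + 107*(2*√2)) = -21386 + (-5 + 8 + 214*√2) = -21386 + (3 + 214*√2) = -21383 + 214*√2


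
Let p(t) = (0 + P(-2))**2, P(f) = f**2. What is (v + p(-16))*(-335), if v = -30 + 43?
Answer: -9715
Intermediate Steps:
v = 13
p(t) = 16 (p(t) = (0 + (-2)**2)**2 = (0 + 4)**2 = 4**2 = 16)
(v + p(-16))*(-335) = (13 + 16)*(-335) = 29*(-335) = -9715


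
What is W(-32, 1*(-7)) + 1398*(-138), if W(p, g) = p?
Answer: -192956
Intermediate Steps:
W(-32, 1*(-7)) + 1398*(-138) = -32 + 1398*(-138) = -32 - 192924 = -192956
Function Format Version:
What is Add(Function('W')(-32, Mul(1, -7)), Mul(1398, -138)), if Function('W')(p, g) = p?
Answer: -192956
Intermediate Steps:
Add(Function('W')(-32, Mul(1, -7)), Mul(1398, -138)) = Add(-32, Mul(1398, -138)) = Add(-32, -192924) = -192956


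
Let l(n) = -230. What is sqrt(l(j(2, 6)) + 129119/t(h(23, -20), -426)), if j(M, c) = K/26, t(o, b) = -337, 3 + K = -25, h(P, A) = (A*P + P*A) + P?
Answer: I*sqrt(69633973)/337 ≈ 24.762*I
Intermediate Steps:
h(P, A) = P + 2*A*P (h(P, A) = (A*P + A*P) + P = 2*A*P + P = P + 2*A*P)
K = -28 (K = -3 - 25 = -28)
j(M, c) = -14/13 (j(M, c) = -28/26 = -28*1/26 = -14/13)
sqrt(l(j(2, 6)) + 129119/t(h(23, -20), -426)) = sqrt(-230 + 129119/(-337)) = sqrt(-230 + 129119*(-1/337)) = sqrt(-230 - 129119/337) = sqrt(-206629/337) = I*sqrt(69633973)/337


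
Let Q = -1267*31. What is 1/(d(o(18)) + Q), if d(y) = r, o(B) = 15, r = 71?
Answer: -1/39206 ≈ -2.5506e-5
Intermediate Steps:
d(y) = 71
Q = -39277
1/(d(o(18)) + Q) = 1/(71 - 39277) = 1/(-39206) = -1/39206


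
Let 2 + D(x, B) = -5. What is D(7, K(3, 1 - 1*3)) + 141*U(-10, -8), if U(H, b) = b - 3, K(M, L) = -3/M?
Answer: -1558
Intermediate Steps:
D(x, B) = -7 (D(x, B) = -2 - 5 = -7)
U(H, b) = -3 + b
D(7, K(3, 1 - 1*3)) + 141*U(-10, -8) = -7 + 141*(-3 - 8) = -7 + 141*(-11) = -7 - 1551 = -1558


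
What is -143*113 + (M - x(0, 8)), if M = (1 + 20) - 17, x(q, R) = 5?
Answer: -16160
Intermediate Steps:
M = 4 (M = 21 - 17 = 4)
-143*113 + (M - x(0, 8)) = -143*113 + (4 - 1*5) = -16159 + (4 - 5) = -16159 - 1 = -16160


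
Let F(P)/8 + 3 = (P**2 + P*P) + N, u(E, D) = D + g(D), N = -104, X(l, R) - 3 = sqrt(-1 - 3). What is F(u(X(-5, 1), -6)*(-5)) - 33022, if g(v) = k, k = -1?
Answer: -14278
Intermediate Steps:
g(v) = -1
X(l, R) = 3 + 2*I (X(l, R) = 3 + sqrt(-1 - 3) = 3 + sqrt(-4) = 3 + 2*I)
u(E, D) = -1 + D (u(E, D) = D - 1 = -1 + D)
F(P) = -856 + 16*P**2 (F(P) = -24 + 8*((P**2 + P*P) - 104) = -24 + 8*((P**2 + P**2) - 104) = -24 + 8*(2*P**2 - 104) = -24 + 8*(-104 + 2*P**2) = -24 + (-832 + 16*P**2) = -856 + 16*P**2)
F(u(X(-5, 1), -6)*(-5)) - 33022 = (-856 + 16*((-1 - 6)*(-5))**2) - 33022 = (-856 + 16*(-7*(-5))**2) - 33022 = (-856 + 16*35**2) - 33022 = (-856 + 16*1225) - 33022 = (-856 + 19600) - 33022 = 18744 - 33022 = -14278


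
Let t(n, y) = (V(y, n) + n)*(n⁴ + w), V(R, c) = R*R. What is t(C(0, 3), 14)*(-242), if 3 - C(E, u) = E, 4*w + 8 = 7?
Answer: -7777517/2 ≈ -3.8888e+6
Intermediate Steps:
w = -¼ (w = -2 + (¼)*7 = -2 + 7/4 = -¼ ≈ -0.25000)
C(E, u) = 3 - E
V(R, c) = R²
t(n, y) = (-¼ + n⁴)*(n + y²) (t(n, y) = (y² + n)*(n⁴ - ¼) = (n + y²)*(-¼ + n⁴) = (-¼ + n⁴)*(n + y²))
t(C(0, 3), 14)*(-242) = ((3 - 1*0)⁵ - (3 - 1*0)/4 - ¼*14² + (3 - 1*0)⁴*14²)*(-242) = ((3 + 0)⁵ - (3 + 0)/4 - ¼*196 + (3 + 0)⁴*196)*(-242) = (3⁵ - ¼*3 - 49 + 3⁴*196)*(-242) = (243 - ¾ - 49 + 81*196)*(-242) = (243 - ¾ - 49 + 15876)*(-242) = (64277/4)*(-242) = -7777517/2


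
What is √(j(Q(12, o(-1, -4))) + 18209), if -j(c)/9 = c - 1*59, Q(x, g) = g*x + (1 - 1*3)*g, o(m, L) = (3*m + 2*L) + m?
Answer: 2*√4955 ≈ 140.78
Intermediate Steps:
o(m, L) = 2*L + 4*m (o(m, L) = (2*L + 3*m) + m = 2*L + 4*m)
Q(x, g) = -2*g + g*x (Q(x, g) = g*x + (1 - 3)*g = g*x - 2*g = -2*g + g*x)
j(c) = 531 - 9*c (j(c) = -9*(c - 1*59) = -9*(c - 59) = -9*(-59 + c) = 531 - 9*c)
√(j(Q(12, o(-1, -4))) + 18209) = √((531 - 9*(2*(-4) + 4*(-1))*(-2 + 12)) + 18209) = √((531 - 9*(-8 - 4)*10) + 18209) = √((531 - (-108)*10) + 18209) = √((531 - 9*(-120)) + 18209) = √((531 + 1080) + 18209) = √(1611 + 18209) = √19820 = 2*√4955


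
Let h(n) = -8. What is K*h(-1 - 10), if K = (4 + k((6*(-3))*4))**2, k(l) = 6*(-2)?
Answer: -512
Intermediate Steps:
k(l) = -12
K = 64 (K = (4 - 12)**2 = (-8)**2 = 64)
K*h(-1 - 10) = 64*(-8) = -512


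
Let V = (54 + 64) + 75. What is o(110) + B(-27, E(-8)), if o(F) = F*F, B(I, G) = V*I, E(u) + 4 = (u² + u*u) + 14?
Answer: 6889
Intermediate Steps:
V = 193 (V = 118 + 75 = 193)
E(u) = 10 + 2*u² (E(u) = -4 + ((u² + u*u) + 14) = -4 + ((u² + u²) + 14) = -4 + (2*u² + 14) = -4 + (14 + 2*u²) = 10 + 2*u²)
B(I, G) = 193*I
o(F) = F²
o(110) + B(-27, E(-8)) = 110² + 193*(-27) = 12100 - 5211 = 6889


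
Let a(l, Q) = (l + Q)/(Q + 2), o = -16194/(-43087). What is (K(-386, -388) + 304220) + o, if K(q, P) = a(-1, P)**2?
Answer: 1953037644960591/6419790652 ≈ 3.0422e+5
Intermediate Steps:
o = 16194/43087 (o = -16194*(-1/43087) = 16194/43087 ≈ 0.37584)
a(l, Q) = (Q + l)/(2 + Q)
K(q, P) = (-1 + P)**2/(2 + P)**2 (K(q, P) = ((P - 1)/(2 + P))**2 = ((-1 + P)/(2 + P))**2 = (-1 + P)**2/(2 + P)**2)
(K(-386, -388) + 304220) + o = ((-1 - 388)**2/(2 - 388)**2 + 304220) + 16194/43087 = ((-389)**2/(-386)**2 + 304220) + 16194/43087 = (151321*(1/148996) + 304220) + 16194/43087 = (151321/148996 + 304220) + 16194/43087 = 45327714441/148996 + 16194/43087 = 1953037644960591/6419790652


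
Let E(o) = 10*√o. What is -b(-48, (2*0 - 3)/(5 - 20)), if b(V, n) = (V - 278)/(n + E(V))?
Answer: -1630*I/(-I + 200*√3) ≈ 0.013583 - 4.7054*I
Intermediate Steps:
b(V, n) = (-278 + V)/(n + 10*√V) (b(V, n) = (V - 278)/(n + 10*√V) = (-278 + V)/(n + 10*√V))
-b(-48, (2*0 - 3)/(5 - 20)) = -(-278 - 48)/((2*0 - 3)/(5 - 20) + 10*√(-48)) = -(-326)/((0 - 3)/(-15) + 10*(4*I*√3)) = -(-326)/(-3*(-1/15) + 40*I*√3) = -(-326)/(⅕ + 40*I*√3) = 326/(⅕ + 40*I*√3)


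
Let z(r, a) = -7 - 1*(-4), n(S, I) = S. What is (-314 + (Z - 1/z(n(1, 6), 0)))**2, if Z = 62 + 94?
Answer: 223729/9 ≈ 24859.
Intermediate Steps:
Z = 156
z(r, a) = -3 (z(r, a) = -7 + 4 = -3)
(-314 + (Z - 1/z(n(1, 6), 0)))**2 = (-314 + (156 - 1/(-3)))**2 = (-314 + (156 - 1*(-1/3)))**2 = (-314 + (156 + 1/3))**2 = (-314 + 469/3)**2 = (-473/3)**2 = 223729/9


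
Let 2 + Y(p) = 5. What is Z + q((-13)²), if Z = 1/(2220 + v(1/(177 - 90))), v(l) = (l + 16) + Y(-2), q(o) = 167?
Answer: 32530685/194794 ≈ 167.00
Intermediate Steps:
Y(p) = 3 (Y(p) = -2 + 5 = 3)
v(l) = 19 + l (v(l) = (l + 16) + 3 = (16 + l) + 3 = 19 + l)
Z = 87/194794 (Z = 1/(2220 + (19 + 1/(177 - 90))) = 1/(2220 + (19 + 1/87)) = 1/(2220 + 1654/87) = 1/(194794/87) = 87/194794 ≈ 0.00044663)
Z + q((-13)²) = 87/194794 + 167 = 32530685/194794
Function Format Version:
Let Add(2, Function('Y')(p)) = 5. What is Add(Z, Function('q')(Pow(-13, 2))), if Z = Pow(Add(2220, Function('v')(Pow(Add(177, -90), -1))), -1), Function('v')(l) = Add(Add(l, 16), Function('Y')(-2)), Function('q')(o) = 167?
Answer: Rational(32530685, 194794) ≈ 167.00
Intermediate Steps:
Function('Y')(p) = 3 (Function('Y')(p) = Add(-2, 5) = 3)
Function('v')(l) = Add(19, l) (Function('v')(l) = Add(Add(l, 16), 3) = Add(Add(16, l), 3) = Add(19, l))
Z = Rational(87, 194794) (Z = Pow(Add(2220, Add(19, Pow(Add(177, -90), -1))), -1) = Pow(Add(2220, Add(19, Pow(87, -1))), -1) = Pow(Add(2220, Add(19, Rational(1, 87))), -1) = Pow(Add(2220, Rational(1654, 87)), -1) = Pow(Rational(194794, 87), -1) = Rational(87, 194794) ≈ 0.00044663)
Add(Z, Function('q')(Pow(-13, 2))) = Add(Rational(87, 194794), 167) = Rational(32530685, 194794)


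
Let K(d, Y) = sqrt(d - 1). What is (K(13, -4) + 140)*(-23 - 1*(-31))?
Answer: 1120 + 16*sqrt(3) ≈ 1147.7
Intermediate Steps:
K(d, Y) = sqrt(-1 + d)
(K(13, -4) + 140)*(-23 - 1*(-31)) = (sqrt(-1 + 13) + 140)*(-23 - 1*(-31)) = (sqrt(12) + 140)*(-23 + 31) = (2*sqrt(3) + 140)*8 = (140 + 2*sqrt(3))*8 = 1120 + 16*sqrt(3)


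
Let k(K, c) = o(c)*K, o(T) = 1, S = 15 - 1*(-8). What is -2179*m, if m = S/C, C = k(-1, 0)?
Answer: 50117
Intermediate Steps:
S = 23 (S = 15 + 8 = 23)
k(K, c) = K (k(K, c) = 1*K = K)
C = -1
m = -23 (m = 23/(-1) = 23*(-1) = -23)
-2179*m = -2179*(-23) = 50117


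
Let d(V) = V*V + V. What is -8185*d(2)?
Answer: -49110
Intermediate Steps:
d(V) = V + V² (d(V) = V² + V = V + V²)
-8185*d(2) = -16370*(1 + 2) = -16370*3 = -8185*6 = -49110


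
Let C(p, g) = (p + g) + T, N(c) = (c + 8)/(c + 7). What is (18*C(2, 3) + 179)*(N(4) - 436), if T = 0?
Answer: -1286896/11 ≈ -1.1699e+5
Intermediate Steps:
N(c) = (8 + c)/(7 + c)
C(p, g) = g + p (C(p, g) = (p + g) + 0 = (g + p) + 0 = g + p)
(18*C(2, 3) + 179)*(N(4) - 436) = (18*(3 + 2) + 179)*((8 + 4)/(7 + 4) - 436) = (18*5 + 179)*(12/11 - 436) = (90 + 179)*((1/11)*12 - 436) = 269*(12/11 - 436) = 269*(-4784/11) = -1286896/11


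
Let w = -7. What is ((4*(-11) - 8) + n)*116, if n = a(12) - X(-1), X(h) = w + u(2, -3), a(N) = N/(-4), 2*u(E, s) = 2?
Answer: -5684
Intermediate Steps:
u(E, s) = 1 (u(E, s) = (½)*2 = 1)
a(N) = -N/4 (a(N) = N*(-¼) = -N/4)
X(h) = -6 (X(h) = -7 + 1 = -6)
n = 3 (n = -¼*12 - 1*(-6) = -3 + 6 = 3)
((4*(-11) - 8) + n)*116 = ((4*(-11) - 8) + 3)*116 = ((-44 - 8) + 3)*116 = (-52 + 3)*116 = -49*116 = -5684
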